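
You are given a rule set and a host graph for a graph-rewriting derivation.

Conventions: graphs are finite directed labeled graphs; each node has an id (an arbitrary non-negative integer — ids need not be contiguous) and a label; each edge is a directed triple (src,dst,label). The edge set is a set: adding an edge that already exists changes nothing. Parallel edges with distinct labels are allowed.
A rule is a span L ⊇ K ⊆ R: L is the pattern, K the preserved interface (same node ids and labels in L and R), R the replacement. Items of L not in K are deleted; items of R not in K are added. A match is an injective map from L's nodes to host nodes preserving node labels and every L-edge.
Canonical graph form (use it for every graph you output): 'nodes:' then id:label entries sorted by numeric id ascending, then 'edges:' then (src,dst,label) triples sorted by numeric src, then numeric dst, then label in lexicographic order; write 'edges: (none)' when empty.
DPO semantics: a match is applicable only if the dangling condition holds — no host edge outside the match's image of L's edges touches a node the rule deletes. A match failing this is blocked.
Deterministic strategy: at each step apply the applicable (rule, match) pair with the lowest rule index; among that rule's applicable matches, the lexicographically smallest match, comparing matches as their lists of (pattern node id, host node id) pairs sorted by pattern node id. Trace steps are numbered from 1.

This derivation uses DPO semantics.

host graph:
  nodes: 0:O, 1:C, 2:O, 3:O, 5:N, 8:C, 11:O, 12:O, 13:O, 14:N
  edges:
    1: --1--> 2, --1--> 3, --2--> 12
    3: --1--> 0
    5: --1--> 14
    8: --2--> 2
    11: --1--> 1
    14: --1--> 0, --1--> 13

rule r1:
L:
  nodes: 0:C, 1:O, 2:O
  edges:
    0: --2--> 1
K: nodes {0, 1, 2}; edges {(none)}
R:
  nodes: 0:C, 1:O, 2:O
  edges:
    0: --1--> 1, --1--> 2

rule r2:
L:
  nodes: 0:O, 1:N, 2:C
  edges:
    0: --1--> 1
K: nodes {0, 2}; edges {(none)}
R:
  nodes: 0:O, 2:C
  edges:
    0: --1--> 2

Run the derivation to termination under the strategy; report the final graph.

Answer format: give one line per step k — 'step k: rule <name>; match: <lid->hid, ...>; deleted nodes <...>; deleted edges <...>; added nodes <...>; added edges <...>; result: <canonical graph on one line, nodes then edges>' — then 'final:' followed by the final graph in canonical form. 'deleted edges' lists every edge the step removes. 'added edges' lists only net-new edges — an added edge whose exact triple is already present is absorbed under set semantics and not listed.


step 1: rule r1; match: 0->1, 1->12, 2->0; deleted nodes (none); deleted edges (1,12,2); added nodes (none); added edges (1,0,1); (1,12,1); result: nodes: 0:O, 1:C, 2:O, 3:O, 5:N, 8:C, 11:O, 12:O, 13:O, 14:N edges: (1,0,1); (1,2,1); (1,3,1); (1,12,1); (3,0,1); (5,14,1); (8,2,2); (11,1,1); (14,0,1); (14,13,1)
step 2: rule r1; match: 0->8, 1->2, 2->0; deleted nodes (none); deleted edges (8,2,2); added nodes (none); added edges (8,0,1); (8,2,1); result: nodes: 0:O, 1:C, 2:O, 3:O, 5:N, 8:C, 11:O, 12:O, 13:O, 14:N edges: (1,0,1); (1,2,1); (1,3,1); (1,12,1); (3,0,1); (5,14,1); (8,0,1); (8,2,1); (11,1,1); (14,0,1); (14,13,1)
final:
nodes: 0:O, 1:C, 2:O, 3:O, 5:N, 8:C, 11:O, 12:O, 13:O, 14:N
edges: (1,0,1); (1,2,1); (1,3,1); (1,12,1); (3,0,1); (5,14,1); (8,0,1); (8,2,1); (11,1,1); (14,0,1); (14,13,1)


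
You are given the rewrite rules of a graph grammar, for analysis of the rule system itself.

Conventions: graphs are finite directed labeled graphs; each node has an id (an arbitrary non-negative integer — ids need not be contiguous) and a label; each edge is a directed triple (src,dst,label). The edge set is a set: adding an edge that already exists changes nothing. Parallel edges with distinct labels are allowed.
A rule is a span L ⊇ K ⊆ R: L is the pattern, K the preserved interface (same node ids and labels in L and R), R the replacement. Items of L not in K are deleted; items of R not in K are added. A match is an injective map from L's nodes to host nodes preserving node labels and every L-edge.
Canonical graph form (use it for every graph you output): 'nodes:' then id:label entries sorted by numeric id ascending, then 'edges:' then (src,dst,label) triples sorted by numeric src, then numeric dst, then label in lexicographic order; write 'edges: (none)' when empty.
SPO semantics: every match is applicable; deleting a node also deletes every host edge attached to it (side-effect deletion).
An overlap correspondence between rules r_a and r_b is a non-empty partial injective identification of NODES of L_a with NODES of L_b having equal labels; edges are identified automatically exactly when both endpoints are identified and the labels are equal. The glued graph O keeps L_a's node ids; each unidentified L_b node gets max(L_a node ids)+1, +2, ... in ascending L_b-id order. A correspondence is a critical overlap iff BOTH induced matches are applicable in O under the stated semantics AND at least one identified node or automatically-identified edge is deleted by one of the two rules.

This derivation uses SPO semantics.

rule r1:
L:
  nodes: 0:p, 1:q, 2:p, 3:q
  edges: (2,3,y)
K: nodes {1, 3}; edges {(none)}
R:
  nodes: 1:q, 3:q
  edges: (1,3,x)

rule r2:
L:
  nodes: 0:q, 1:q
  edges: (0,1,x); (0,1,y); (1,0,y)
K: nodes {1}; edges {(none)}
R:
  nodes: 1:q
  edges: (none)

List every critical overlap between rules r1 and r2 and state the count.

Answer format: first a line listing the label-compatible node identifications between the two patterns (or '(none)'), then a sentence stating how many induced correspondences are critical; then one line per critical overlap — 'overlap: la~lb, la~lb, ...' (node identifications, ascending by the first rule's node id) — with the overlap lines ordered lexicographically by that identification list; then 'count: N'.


label-compatible node identifications between L(r1) and L(r2): 1~0, 1~1, 3~0, 3~1
4 of the induced correspondences are critical overlaps of r1 and r2.
overlap: 1~0
overlap: 1~0, 3~1
overlap: 1~1, 3~0
overlap: 3~0
count: 4


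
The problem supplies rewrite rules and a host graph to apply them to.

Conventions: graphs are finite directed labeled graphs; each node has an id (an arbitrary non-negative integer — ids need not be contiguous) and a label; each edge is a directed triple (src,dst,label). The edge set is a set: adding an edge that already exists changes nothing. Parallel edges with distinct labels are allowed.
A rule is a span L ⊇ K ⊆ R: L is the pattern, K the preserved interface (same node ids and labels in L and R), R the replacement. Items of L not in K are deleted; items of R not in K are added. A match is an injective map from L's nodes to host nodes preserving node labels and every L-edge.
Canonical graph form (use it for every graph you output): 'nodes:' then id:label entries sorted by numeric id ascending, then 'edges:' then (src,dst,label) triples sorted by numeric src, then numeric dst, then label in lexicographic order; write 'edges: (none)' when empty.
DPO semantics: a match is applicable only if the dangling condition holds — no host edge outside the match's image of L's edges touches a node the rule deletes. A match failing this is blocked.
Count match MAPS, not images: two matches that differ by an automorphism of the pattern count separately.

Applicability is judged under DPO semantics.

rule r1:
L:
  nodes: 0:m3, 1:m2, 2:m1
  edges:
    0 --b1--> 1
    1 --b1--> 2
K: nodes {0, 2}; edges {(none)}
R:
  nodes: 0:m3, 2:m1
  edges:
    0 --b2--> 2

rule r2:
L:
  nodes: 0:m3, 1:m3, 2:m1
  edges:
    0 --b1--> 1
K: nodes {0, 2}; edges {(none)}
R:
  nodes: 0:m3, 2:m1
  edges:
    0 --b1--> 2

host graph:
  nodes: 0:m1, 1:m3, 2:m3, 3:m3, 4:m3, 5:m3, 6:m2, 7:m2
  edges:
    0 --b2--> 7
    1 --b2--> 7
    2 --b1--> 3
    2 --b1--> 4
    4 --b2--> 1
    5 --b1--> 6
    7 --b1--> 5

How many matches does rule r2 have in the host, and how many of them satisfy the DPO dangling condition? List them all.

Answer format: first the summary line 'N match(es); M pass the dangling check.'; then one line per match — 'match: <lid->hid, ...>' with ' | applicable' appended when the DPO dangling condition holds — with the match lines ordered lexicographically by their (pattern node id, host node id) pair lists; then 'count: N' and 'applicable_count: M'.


2 match(es); 1 pass the dangling check.
match: 0->2, 1->3, 2->0 | applicable
match: 0->2, 1->4, 2->0
count: 2
applicable_count: 1


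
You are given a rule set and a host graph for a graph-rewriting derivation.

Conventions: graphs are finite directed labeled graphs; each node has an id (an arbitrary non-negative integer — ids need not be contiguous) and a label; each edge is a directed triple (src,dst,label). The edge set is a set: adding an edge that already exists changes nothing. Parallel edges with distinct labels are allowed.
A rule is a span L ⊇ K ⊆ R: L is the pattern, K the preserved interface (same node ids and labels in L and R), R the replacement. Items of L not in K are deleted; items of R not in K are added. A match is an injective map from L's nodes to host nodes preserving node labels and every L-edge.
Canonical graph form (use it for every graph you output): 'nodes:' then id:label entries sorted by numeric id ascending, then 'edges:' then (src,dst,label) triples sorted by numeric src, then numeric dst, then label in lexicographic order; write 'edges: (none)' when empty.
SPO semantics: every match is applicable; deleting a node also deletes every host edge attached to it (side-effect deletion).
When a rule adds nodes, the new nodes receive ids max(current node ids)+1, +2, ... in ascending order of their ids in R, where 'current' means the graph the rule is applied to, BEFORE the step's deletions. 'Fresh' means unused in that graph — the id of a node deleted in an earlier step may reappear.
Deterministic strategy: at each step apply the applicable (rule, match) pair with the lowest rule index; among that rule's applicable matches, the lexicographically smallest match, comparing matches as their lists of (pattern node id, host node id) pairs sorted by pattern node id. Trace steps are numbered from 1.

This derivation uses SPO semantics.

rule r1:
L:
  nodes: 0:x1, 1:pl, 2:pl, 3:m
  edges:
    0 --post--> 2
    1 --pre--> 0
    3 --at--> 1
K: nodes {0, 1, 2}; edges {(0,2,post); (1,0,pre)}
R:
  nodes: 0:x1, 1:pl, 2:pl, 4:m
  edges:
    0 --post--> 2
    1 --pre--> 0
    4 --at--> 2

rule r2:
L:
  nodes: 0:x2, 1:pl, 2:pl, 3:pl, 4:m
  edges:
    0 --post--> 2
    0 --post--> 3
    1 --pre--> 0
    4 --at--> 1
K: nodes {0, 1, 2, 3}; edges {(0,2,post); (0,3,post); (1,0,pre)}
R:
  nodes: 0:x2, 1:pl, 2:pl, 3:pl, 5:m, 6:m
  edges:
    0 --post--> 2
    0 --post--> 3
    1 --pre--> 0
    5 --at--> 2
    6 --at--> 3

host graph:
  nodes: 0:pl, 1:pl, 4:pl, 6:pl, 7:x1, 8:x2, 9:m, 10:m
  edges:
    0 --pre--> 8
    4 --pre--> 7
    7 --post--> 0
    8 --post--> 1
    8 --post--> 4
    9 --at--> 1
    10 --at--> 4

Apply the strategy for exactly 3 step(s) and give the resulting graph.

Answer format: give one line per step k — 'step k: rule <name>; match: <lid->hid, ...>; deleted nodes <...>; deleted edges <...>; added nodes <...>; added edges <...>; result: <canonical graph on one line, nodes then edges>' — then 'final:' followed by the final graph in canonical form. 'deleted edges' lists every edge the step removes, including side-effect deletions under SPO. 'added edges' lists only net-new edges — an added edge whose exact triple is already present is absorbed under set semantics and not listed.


step 1: rule r1; match: 0->7, 1->4, 2->0, 3->10; deleted nodes 10; deleted edges (10,4,at); added nodes 11; added edges (11,0,at); result: nodes: 0:pl, 1:pl, 4:pl, 6:pl, 7:x1, 8:x2, 9:m, 11:m edges: (0,8,pre); (4,7,pre); (7,0,post); (8,1,post); (8,4,post); (9,1,at); (11,0,at)
step 2: rule r2; match: 0->8, 1->0, 2->1, 3->4, 4->11; deleted nodes 11; deleted edges (11,0,at); added nodes 12, 13; added edges (12,1,at); (13,4,at); result: nodes: 0:pl, 1:pl, 4:pl, 6:pl, 7:x1, 8:x2, 9:m, 12:m, 13:m edges: (0,8,pre); (4,7,pre); (7,0,post); (8,1,post); (8,4,post); (9,1,at); (12,1,at); (13,4,at)
step 3: rule r1; match: 0->7, 1->4, 2->0, 3->13; deleted nodes 13; deleted edges (13,4,at); added nodes 14; added edges (14,0,at); result: nodes: 0:pl, 1:pl, 4:pl, 6:pl, 7:x1, 8:x2, 9:m, 12:m, 14:m edges: (0,8,pre); (4,7,pre); (7,0,post); (8,1,post); (8,4,post); (9,1,at); (12,1,at); (14,0,at)
final:
nodes: 0:pl, 1:pl, 4:pl, 6:pl, 7:x1, 8:x2, 9:m, 12:m, 14:m
edges: (0,8,pre); (4,7,pre); (7,0,post); (8,1,post); (8,4,post); (9,1,at); (12,1,at); (14,0,at)


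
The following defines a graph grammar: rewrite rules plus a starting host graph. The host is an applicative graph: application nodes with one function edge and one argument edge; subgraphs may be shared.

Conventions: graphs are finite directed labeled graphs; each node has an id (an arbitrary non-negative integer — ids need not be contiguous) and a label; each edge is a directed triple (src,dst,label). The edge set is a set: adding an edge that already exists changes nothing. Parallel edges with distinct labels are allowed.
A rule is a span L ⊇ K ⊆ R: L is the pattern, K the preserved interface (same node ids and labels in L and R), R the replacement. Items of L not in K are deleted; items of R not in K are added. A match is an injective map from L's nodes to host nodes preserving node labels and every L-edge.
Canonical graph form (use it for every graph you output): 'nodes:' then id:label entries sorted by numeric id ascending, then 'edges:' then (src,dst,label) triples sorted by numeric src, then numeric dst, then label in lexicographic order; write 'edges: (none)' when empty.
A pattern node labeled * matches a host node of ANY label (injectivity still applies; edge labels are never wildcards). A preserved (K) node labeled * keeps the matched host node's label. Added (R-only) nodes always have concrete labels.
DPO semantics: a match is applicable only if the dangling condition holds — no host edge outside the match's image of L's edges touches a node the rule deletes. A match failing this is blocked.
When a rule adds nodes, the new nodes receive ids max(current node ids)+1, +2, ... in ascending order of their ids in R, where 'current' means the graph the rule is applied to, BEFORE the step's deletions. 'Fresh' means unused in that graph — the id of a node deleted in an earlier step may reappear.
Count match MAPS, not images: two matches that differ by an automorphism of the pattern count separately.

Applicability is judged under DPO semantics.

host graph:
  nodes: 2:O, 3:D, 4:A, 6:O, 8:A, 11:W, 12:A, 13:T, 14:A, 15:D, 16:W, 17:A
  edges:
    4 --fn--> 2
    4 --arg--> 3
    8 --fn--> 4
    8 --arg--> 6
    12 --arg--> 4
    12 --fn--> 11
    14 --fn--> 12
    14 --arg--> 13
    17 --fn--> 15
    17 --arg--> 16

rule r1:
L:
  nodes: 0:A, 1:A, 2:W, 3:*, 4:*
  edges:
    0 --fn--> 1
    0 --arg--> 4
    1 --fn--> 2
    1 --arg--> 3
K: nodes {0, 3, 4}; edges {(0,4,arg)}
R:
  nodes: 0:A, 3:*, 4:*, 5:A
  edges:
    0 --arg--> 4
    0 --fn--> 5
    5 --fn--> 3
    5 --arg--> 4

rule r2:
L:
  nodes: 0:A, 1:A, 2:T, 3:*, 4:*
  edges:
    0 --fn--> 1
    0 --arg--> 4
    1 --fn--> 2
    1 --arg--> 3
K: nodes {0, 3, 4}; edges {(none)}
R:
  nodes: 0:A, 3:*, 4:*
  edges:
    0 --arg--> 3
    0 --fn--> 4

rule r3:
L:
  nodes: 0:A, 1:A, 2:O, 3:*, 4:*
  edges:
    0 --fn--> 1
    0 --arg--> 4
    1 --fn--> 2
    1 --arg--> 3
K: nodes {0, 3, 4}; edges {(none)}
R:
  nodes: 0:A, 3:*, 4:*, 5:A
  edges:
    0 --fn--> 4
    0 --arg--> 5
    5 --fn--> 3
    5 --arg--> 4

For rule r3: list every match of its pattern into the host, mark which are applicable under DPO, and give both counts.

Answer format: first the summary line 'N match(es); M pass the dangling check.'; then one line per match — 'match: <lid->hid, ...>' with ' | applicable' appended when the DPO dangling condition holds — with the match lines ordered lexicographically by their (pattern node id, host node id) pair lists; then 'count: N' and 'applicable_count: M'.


1 match(es); 0 pass the dangling check.
match: 0->8, 1->4, 2->2, 3->3, 4->6
count: 1
applicable_count: 0


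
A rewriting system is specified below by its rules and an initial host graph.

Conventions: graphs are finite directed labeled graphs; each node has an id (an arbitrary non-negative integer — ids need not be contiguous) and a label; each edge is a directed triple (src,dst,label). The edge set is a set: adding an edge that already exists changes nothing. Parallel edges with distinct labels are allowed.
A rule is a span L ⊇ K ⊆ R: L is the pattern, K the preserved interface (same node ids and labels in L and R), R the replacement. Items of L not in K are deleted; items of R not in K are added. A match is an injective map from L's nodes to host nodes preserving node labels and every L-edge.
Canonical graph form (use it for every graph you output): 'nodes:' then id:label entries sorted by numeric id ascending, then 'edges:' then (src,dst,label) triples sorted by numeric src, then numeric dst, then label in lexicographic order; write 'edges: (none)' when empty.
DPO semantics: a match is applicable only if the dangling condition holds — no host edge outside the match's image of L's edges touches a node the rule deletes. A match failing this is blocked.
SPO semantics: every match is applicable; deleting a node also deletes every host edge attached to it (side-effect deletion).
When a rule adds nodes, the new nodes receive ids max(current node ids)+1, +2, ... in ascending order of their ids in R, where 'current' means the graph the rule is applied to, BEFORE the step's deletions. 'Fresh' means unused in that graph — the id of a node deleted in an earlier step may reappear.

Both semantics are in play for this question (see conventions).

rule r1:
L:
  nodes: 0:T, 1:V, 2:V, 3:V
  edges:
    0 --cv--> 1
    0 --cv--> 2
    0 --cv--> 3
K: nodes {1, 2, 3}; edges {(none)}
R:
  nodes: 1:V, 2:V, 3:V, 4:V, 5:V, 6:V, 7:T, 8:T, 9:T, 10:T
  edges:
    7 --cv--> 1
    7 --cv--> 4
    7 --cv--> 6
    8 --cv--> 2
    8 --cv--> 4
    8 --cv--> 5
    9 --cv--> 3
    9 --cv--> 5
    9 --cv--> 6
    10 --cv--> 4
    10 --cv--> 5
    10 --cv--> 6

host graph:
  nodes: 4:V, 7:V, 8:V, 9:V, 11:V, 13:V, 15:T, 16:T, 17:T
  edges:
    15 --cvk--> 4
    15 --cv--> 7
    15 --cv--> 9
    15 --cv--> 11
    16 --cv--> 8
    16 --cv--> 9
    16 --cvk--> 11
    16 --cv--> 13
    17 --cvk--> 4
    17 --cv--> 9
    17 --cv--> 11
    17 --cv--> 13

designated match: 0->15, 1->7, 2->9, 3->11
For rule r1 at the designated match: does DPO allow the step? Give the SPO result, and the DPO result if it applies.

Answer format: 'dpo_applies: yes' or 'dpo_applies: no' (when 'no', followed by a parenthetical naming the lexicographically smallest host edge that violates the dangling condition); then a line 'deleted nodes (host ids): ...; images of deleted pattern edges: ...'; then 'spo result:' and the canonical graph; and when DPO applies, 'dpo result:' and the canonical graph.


dpo_applies: no
(the rule deletes node 15, which keeps host edge (15,4,cvk) outside the match image — the dangling condition fails, DPO blocks; SPO proceeds and side-deletes such edges)
deleted nodes (host ids): 15; images of deleted pattern edges: (15,7,cv); (15,9,cv); (15,11,cv)
spo result:
nodes: 4:V, 7:V, 8:V, 9:V, 11:V, 13:V, 16:T, 17:T, 18:V, 19:V, 20:V, 21:T, 22:T, 23:T, 24:T
edges: (16,8,cv); (16,9,cv); (16,11,cvk); (16,13,cv); (17,4,cvk); (17,9,cv); (17,11,cv); (17,13,cv); (21,7,cv); (21,18,cv); (21,20,cv); (22,9,cv); (22,18,cv); (22,19,cv); (23,11,cv); (23,19,cv); (23,20,cv); (24,18,cv); (24,19,cv); (24,20,cv)


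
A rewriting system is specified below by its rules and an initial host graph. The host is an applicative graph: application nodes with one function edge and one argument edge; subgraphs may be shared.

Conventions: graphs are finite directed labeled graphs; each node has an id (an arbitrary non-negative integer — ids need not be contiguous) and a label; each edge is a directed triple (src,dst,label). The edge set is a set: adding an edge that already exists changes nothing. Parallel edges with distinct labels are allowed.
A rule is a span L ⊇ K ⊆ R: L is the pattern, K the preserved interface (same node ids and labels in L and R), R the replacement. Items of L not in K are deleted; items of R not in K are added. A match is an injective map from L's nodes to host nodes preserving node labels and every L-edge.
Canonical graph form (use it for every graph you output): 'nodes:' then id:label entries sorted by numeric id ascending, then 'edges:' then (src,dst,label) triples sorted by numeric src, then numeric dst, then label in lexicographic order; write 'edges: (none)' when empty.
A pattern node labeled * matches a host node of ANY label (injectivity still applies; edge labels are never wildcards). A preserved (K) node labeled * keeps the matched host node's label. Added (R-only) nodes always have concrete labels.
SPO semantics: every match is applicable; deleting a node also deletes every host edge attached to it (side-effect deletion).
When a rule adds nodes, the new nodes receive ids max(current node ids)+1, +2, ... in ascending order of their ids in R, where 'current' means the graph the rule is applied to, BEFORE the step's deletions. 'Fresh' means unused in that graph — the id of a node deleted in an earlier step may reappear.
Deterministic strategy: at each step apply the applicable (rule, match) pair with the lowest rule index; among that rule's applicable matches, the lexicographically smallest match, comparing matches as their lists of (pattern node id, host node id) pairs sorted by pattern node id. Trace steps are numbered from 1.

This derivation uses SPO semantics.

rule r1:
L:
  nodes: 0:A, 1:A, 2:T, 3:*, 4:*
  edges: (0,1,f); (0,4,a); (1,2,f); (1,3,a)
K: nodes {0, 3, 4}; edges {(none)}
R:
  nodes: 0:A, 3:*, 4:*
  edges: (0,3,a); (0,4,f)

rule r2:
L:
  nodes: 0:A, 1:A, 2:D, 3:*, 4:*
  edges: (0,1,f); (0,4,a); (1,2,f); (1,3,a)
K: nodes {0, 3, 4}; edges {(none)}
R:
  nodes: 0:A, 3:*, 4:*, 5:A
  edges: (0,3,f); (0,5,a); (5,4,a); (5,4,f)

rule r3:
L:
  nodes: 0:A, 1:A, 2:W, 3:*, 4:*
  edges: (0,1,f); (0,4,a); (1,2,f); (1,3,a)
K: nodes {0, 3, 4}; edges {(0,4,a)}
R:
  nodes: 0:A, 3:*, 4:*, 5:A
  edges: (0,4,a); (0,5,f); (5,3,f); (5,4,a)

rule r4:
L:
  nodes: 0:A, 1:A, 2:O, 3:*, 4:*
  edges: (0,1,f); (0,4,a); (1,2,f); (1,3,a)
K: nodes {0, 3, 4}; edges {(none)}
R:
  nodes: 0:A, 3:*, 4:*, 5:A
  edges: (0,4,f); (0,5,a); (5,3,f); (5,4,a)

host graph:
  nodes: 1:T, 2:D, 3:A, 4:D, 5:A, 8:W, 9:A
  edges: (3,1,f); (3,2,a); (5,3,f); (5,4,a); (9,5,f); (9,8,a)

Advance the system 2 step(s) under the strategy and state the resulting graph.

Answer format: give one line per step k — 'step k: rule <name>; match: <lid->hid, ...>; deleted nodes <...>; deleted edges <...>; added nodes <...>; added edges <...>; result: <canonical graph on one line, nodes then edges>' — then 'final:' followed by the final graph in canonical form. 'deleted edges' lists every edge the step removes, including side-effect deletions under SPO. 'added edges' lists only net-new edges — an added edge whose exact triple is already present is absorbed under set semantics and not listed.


step 1: rule r1; match: 0->5, 1->3, 2->1, 3->2, 4->4; deleted nodes 1, 3; deleted edges (3,1,f); (3,2,a); (5,3,f); (5,4,a); added nodes (none); added edges (5,2,a); (5,4,f); result: nodes: 2:D, 4:D, 5:A, 8:W, 9:A edges: (5,2,a); (5,4,f); (9,5,f); (9,8,a)
step 2: rule r2; match: 0->9, 1->5, 2->4, 3->2, 4->8; deleted nodes 4, 5; deleted edges (5,2,a); (5,4,f); (9,5,f); (9,8,a); added nodes 10; added edges (9,2,f); (9,10,a); (10,8,a); (10,8,f); result: nodes: 2:D, 8:W, 9:A, 10:A edges: (9,2,f); (9,10,a); (10,8,a); (10,8,f)
final:
nodes: 2:D, 8:W, 9:A, 10:A
edges: (9,2,f); (9,10,a); (10,8,a); (10,8,f)


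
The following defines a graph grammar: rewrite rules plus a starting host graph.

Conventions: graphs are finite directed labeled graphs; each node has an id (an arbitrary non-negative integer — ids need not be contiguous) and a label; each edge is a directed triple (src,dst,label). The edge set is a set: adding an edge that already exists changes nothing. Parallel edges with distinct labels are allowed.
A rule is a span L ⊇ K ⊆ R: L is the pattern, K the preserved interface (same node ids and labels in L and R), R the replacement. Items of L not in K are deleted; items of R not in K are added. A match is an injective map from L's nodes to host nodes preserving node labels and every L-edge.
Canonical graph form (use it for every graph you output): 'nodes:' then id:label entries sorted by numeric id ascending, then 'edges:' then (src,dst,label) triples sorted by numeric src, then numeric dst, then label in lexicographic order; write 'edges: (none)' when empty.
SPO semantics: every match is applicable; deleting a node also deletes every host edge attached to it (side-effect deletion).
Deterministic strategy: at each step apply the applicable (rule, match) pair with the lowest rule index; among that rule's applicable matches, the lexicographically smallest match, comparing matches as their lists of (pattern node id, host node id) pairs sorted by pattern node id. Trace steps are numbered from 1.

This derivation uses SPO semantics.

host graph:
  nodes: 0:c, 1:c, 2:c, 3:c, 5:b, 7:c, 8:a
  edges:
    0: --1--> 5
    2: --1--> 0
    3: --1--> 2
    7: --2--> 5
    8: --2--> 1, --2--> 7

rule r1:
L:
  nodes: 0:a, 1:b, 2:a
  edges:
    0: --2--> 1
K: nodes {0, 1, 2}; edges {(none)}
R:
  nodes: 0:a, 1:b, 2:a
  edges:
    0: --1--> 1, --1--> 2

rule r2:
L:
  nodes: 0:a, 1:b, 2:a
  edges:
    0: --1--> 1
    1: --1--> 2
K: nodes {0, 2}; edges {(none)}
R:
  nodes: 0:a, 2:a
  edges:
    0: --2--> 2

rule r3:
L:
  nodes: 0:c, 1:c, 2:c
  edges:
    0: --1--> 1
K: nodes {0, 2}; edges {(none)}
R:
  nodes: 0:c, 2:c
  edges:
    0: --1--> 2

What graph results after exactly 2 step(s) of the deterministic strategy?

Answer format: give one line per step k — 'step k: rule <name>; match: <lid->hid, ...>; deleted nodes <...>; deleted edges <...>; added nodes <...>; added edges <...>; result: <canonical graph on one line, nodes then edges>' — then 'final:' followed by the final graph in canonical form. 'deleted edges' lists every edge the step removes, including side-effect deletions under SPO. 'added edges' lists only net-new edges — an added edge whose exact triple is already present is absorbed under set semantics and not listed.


step 1: rule r3; match: 0->2, 1->0, 2->1; deleted nodes 0; deleted edges (0,5,1); (2,0,1); added nodes (none); added edges (2,1,1); result: nodes: 1:c, 2:c, 3:c, 5:b, 7:c, 8:a edges: (2,1,1); (3,2,1); (7,5,2); (8,1,2); (8,7,2)
step 2: rule r3; match: 0->2, 1->1, 2->3; deleted nodes 1; deleted edges (2,1,1); (8,1,2); added nodes (none); added edges (2,3,1); result: nodes: 2:c, 3:c, 5:b, 7:c, 8:a edges: (2,3,1); (3,2,1); (7,5,2); (8,7,2)
final:
nodes: 2:c, 3:c, 5:b, 7:c, 8:a
edges: (2,3,1); (3,2,1); (7,5,2); (8,7,2)


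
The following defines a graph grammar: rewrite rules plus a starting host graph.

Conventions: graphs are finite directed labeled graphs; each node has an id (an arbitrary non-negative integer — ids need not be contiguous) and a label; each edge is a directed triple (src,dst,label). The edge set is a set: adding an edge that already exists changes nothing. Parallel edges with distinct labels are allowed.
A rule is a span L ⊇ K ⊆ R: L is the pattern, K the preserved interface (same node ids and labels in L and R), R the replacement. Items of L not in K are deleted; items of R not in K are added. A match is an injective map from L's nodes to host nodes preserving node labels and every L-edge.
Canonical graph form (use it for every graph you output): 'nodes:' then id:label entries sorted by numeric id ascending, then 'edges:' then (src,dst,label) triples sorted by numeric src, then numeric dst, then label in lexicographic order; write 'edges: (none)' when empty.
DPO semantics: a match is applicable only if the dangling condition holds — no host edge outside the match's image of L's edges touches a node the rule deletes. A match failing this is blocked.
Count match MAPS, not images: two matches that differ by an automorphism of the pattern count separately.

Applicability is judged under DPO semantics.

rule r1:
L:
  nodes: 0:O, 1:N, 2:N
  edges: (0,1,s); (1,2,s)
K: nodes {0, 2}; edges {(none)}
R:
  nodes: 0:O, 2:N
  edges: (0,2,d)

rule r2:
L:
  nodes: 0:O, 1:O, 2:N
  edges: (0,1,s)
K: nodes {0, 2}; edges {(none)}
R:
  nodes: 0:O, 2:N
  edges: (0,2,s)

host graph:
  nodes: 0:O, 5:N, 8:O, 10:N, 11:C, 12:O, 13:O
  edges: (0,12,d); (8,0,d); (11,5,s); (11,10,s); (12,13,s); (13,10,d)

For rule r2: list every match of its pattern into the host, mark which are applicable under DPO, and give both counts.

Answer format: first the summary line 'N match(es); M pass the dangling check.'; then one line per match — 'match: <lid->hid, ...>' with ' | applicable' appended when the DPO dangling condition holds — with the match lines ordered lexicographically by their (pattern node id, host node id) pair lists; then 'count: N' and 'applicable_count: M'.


2 match(es); 0 pass the dangling check.
match: 0->12, 1->13, 2->5
match: 0->12, 1->13, 2->10
count: 2
applicable_count: 0


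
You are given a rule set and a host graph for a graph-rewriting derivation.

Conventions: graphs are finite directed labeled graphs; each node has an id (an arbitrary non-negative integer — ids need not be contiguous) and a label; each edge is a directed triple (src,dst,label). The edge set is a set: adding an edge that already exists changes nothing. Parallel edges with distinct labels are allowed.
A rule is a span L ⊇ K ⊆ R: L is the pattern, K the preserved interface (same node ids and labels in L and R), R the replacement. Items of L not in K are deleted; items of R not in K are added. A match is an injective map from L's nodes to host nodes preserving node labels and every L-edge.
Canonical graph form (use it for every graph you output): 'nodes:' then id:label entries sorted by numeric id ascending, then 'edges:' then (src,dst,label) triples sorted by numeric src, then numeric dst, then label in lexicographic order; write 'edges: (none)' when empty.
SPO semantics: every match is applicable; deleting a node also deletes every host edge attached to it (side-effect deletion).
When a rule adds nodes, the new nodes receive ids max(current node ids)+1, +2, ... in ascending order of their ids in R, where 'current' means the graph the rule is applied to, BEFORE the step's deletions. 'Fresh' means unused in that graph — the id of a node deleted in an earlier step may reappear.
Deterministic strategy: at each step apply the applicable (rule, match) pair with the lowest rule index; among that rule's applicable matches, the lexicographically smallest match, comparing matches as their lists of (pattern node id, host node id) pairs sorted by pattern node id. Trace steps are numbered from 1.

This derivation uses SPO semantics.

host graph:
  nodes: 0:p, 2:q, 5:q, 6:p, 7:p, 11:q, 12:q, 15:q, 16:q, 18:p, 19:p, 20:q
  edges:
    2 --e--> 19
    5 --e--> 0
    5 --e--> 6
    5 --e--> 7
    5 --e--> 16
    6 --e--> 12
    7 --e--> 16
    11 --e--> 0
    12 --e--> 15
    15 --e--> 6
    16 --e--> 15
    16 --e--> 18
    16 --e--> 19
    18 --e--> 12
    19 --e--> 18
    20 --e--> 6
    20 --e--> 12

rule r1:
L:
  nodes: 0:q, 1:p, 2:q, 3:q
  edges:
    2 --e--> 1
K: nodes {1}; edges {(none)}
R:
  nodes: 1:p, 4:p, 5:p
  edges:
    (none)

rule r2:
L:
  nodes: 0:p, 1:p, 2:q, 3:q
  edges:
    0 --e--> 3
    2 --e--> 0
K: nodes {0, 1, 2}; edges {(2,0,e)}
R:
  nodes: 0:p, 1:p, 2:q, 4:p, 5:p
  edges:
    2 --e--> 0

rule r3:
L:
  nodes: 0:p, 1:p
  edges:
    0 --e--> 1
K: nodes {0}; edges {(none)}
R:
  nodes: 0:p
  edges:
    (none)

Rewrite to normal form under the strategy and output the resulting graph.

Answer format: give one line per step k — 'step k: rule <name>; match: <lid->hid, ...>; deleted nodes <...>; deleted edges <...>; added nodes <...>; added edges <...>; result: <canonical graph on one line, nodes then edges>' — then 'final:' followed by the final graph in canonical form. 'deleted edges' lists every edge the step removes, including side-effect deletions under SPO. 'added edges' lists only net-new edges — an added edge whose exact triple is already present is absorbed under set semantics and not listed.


step 1: rule r1; match: 0->2, 1->0, 2->5, 3->11; deleted nodes 2, 5, 11; deleted edges (2,19,e); (5,0,e); (5,6,e); (5,7,e); (5,16,e); (11,0,e); added nodes 21, 22; added edges (none); result: nodes: 0:p, 6:p, 7:p, 12:q, 15:q, 16:q, 18:p, 19:p, 20:q, 21:p, 22:p edges: (6,12,e); (7,16,e); (12,15,e); (15,6,e); (16,15,e); (16,18,e); (16,19,e); (18,12,e); (19,18,e); (20,6,e); (20,12,e)
step 2: rule r1; match: 0->12, 1->6, 2->15, 3->16; deleted nodes 12, 15, 16; deleted edges (6,12,e); (7,16,e); (12,15,e); (15,6,e); (16,15,e); (16,18,e); (16,19,e); (18,12,e); (20,12,e); added nodes 23, 24; added edges (none); result: nodes: 0:p, 6:p, 7:p, 18:p, 19:p, 20:q, 21:p, 22:p, 23:p, 24:p edges: (19,18,e); (20,6,e)
step 3: rule r3; match: 0->19, 1->18; deleted nodes 18; deleted edges (19,18,e); added nodes (none); added edges (none); result: nodes: 0:p, 6:p, 7:p, 19:p, 20:q, 21:p, 22:p, 23:p, 24:p edges: (20,6,e)
final:
nodes: 0:p, 6:p, 7:p, 19:p, 20:q, 21:p, 22:p, 23:p, 24:p
edges: (20,6,e)


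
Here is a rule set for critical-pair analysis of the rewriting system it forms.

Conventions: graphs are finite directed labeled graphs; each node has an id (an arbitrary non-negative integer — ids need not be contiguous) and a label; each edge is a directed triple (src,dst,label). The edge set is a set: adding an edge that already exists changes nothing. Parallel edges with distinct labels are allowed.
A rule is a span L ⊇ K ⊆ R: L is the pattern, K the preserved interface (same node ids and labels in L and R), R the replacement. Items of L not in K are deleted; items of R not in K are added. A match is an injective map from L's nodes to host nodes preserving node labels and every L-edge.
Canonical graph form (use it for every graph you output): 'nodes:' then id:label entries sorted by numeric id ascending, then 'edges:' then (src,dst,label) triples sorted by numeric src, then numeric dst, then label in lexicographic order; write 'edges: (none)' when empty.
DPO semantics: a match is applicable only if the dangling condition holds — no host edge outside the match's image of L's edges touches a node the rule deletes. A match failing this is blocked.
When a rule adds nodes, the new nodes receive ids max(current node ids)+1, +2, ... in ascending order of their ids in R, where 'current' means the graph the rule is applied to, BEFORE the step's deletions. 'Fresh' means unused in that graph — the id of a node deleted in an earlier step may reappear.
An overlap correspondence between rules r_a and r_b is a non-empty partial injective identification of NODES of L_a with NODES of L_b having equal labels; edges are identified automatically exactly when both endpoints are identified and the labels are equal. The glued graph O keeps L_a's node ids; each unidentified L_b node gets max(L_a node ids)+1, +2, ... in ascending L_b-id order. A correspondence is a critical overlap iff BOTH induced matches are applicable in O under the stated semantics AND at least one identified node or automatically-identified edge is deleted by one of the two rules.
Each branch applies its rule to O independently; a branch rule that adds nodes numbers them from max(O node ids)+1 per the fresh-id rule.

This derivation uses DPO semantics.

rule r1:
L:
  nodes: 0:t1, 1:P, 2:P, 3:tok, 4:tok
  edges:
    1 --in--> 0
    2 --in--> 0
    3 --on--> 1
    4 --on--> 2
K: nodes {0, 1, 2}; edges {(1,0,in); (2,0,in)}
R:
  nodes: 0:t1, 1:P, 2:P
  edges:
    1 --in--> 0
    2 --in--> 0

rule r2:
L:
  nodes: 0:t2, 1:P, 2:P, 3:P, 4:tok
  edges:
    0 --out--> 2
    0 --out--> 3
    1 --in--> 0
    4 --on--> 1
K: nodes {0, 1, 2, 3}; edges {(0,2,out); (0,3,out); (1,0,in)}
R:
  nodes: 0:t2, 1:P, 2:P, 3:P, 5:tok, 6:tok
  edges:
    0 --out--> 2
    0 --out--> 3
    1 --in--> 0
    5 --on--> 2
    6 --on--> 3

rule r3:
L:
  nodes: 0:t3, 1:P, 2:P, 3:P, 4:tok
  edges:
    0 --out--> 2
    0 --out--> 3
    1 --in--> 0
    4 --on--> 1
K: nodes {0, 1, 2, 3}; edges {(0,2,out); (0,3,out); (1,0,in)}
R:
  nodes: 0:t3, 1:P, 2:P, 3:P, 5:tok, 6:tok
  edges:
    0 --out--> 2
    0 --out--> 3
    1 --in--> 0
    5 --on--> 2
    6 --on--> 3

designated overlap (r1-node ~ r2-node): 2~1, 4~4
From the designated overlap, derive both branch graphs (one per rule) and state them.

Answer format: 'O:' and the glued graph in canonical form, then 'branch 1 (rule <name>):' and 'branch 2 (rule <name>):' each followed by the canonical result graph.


O:
nodes: 0:t1, 1:P, 2:P, 3:tok, 4:tok, 5:t2, 6:P, 7:P
edges: (1,0,in); (2,0,in); (2,5,in); (3,1,on); (4,2,on); (5,6,out); (5,7,out)
branch 1 (rule r1):
nodes: 0:t1, 1:P, 2:P, 5:t2, 6:P, 7:P
edges: (1,0,in); (2,0,in); (2,5,in); (5,6,out); (5,7,out)
branch 2 (rule r2):
nodes: 0:t1, 1:P, 2:P, 3:tok, 5:t2, 6:P, 7:P, 8:tok, 9:tok
edges: (1,0,in); (2,0,in); (2,5,in); (3,1,on); (5,6,out); (5,7,out); (8,6,on); (9,7,on)


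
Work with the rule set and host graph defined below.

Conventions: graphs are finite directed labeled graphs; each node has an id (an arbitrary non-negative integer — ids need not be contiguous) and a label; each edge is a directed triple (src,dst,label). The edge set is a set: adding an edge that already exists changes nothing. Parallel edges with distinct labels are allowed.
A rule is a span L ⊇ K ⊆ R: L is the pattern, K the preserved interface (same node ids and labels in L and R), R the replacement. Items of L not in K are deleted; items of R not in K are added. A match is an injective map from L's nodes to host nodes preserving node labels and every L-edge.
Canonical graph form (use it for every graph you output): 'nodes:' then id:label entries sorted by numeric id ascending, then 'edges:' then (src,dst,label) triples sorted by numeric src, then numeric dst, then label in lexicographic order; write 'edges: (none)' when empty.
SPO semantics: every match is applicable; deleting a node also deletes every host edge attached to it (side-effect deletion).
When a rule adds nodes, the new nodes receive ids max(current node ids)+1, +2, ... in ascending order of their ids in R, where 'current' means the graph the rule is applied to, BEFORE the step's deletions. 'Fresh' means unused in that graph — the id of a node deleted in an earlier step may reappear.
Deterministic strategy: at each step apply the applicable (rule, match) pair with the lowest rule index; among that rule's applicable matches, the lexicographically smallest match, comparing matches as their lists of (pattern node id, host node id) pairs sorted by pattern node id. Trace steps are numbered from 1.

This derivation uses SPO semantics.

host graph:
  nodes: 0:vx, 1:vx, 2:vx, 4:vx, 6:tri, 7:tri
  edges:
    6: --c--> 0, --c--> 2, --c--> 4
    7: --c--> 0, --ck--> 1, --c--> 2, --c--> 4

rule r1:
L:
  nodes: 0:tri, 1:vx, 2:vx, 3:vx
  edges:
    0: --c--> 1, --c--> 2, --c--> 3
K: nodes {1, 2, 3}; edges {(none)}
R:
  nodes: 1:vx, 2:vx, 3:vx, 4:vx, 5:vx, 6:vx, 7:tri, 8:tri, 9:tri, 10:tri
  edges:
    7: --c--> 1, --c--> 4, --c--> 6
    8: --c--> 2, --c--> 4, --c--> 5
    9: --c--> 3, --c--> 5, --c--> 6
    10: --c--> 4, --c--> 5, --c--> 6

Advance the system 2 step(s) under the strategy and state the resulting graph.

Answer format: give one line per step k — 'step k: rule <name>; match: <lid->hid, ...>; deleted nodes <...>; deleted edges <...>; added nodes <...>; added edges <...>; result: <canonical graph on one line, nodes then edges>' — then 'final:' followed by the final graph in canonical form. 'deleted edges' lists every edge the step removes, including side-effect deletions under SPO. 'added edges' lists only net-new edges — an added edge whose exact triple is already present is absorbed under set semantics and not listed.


step 1: rule r1; match: 0->6, 1->0, 2->2, 3->4; deleted nodes 6; deleted edges (6,0,c); (6,2,c); (6,4,c); added nodes 8, 9, 10, 11, 12, 13, 14; added edges (11,0,c); (11,8,c); (11,10,c); (12,2,c); (12,8,c); (12,9,c); (13,4,c); (13,9,c); (13,10,c); (14,8,c); (14,9,c); (14,10,c); result: nodes: 0:vx, 1:vx, 2:vx, 4:vx, 7:tri, 8:vx, 9:vx, 10:vx, 11:tri, 12:tri, 13:tri, 14:tri edges: (7,0,c); (7,1,ck); (7,2,c); (7,4,c); (11,0,c); (11,8,c); (11,10,c); (12,2,c); (12,8,c); (12,9,c); (13,4,c); (13,9,c); (13,10,c); (14,8,c); (14,9,c); (14,10,c)
step 2: rule r1; match: 0->7, 1->0, 2->2, 3->4; deleted nodes 7; deleted edges (7,0,c); (7,1,ck); (7,2,c); (7,4,c); added nodes 15, 16, 17, 18, 19, 20, 21; added edges (18,0,c); (18,15,c); (18,17,c); (19,2,c); (19,15,c); (19,16,c); (20,4,c); (20,16,c); (20,17,c); (21,15,c); (21,16,c); (21,17,c); result: nodes: 0:vx, 1:vx, 2:vx, 4:vx, 8:vx, 9:vx, 10:vx, 11:tri, 12:tri, 13:tri, 14:tri, 15:vx, 16:vx, 17:vx, 18:tri, 19:tri, 20:tri, 21:tri edges: (11,0,c); (11,8,c); (11,10,c); (12,2,c); (12,8,c); (12,9,c); (13,4,c); (13,9,c); (13,10,c); (14,8,c); (14,9,c); (14,10,c); (18,0,c); (18,15,c); (18,17,c); (19,2,c); (19,15,c); (19,16,c); (20,4,c); (20,16,c); (20,17,c); (21,15,c); (21,16,c); (21,17,c)
final:
nodes: 0:vx, 1:vx, 2:vx, 4:vx, 8:vx, 9:vx, 10:vx, 11:tri, 12:tri, 13:tri, 14:tri, 15:vx, 16:vx, 17:vx, 18:tri, 19:tri, 20:tri, 21:tri
edges: (11,0,c); (11,8,c); (11,10,c); (12,2,c); (12,8,c); (12,9,c); (13,4,c); (13,9,c); (13,10,c); (14,8,c); (14,9,c); (14,10,c); (18,0,c); (18,15,c); (18,17,c); (19,2,c); (19,15,c); (19,16,c); (20,4,c); (20,16,c); (20,17,c); (21,15,c); (21,16,c); (21,17,c)
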